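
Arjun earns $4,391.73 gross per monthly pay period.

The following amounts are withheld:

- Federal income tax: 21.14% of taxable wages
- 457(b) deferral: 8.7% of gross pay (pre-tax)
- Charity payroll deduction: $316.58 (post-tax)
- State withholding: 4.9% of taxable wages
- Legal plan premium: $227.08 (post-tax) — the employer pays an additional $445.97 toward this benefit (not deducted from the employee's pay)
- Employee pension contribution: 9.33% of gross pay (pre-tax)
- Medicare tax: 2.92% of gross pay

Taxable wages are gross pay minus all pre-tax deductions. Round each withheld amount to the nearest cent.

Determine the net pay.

457(b) deferral: $4,391.73 × 0.087 = $382.08
Employee pension contribution: $4,391.73 × 0.0933 = $409.75
Pre-tax total = $382.08 + $409.75 = $791.83
Taxable wages = $4,391.73 − $791.83 = $3,599.90
State withholding: $3,599.90 × 0.049 = $176.40
Federal income tax: $3,599.90 × 0.2114 = $761.02
Medicare tax: $4,391.73 × 0.0292 = $128.24
Legal plan premium: $227.08
Charity payroll deduction: $316.58
(Employer's $445.97 toward legal plan premium is not withheld from the employee.)
Total deductions = $382.08 + $409.75 + $176.40 + $761.02 + $128.24 + $227.08 + $316.58 = $2,401.15
Net pay = $4,391.73 − $2,401.15 = $1,990.58

$1,990.58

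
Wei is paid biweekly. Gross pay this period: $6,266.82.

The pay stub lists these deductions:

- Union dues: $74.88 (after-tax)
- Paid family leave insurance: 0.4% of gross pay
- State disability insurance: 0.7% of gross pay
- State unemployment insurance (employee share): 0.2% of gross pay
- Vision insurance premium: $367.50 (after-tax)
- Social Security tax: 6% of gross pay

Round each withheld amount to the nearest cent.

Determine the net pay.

$5,366.96

State unemployment insurance (employee share): $6,266.82 × 0.002 = $12.53
Social Security tax: $6,266.82 × 0.06 = $376.01
State disability insurance: $6,266.82 × 0.007 = $43.87
Paid family leave insurance: $6,266.82 × 0.004 = $25.07
Vision insurance premium: $367.50
Union dues: $74.88
Total deductions = $12.53 + $376.01 + $43.87 + $25.07 + $367.50 + $74.88 = $899.86
Net pay = $6,266.82 − $899.86 = $5,366.96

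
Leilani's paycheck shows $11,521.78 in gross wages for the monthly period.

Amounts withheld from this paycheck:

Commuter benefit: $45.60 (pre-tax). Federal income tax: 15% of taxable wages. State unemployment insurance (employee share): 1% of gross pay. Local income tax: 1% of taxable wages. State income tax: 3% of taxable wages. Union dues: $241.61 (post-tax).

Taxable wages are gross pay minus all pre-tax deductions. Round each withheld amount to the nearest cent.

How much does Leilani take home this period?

Commuter benefit: $45.60
Taxable wages = $11,521.78 − $45.60 = $11,476.18
Local income tax: $11,476.18 × 0.01 = $114.76
Federal income tax: $11,476.18 × 0.15 = $1,721.43
State income tax: $11,476.18 × 0.03 = $344.29
State unemployment insurance (employee share): $11,521.78 × 0.01 = $115.22
Union dues: $241.61
Total deductions = $45.60 + $114.76 + $1,721.43 + $344.29 + $115.22 + $241.61 = $2,582.91
Net pay = $11,521.78 − $2,582.91 = $8,938.87

$8,938.87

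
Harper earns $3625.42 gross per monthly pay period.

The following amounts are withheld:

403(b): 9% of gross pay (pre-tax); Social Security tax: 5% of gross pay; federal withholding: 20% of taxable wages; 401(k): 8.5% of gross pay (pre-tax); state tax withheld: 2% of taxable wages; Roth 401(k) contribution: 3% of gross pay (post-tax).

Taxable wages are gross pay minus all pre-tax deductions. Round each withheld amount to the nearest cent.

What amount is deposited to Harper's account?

403(b): $3625.42 × 0.09 = $326.29
401(k): $3625.42 × 0.085 = $308.16
Pre-tax total = $326.29 + $308.16 = $634.45
Taxable wages = $3625.42 − $634.45 = $2990.97
Federal withholding: $2990.97 × 0.2 = $598.19
State tax withheld: $2990.97 × 0.02 = $59.82
Social Security tax: $3625.42 × 0.05 = $181.27
Roth 401(k) contribution: $3625.42 × 0.03 = $108.76
Total deductions = $326.29 + $308.16 + $598.19 + $59.82 + $181.27 + $108.76 = $1582.49
Net pay = $3625.42 − $1582.49 = $2042.93

$2042.93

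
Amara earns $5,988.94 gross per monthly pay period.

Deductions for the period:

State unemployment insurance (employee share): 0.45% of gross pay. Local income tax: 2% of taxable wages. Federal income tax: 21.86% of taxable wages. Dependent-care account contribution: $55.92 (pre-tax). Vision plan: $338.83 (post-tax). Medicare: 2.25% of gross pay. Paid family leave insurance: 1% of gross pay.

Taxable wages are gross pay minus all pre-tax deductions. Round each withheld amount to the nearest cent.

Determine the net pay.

Dependent-care account contribution: $55.92
Taxable wages = $5,988.94 − $55.92 = $5,933.02
Local income tax: $5,933.02 × 0.02 = $118.66
Federal income tax: $5,933.02 × 0.2186 = $1,296.96
State unemployment insurance (employee share): $5,988.94 × 0.0045 = $26.95
Paid family leave insurance: $5,988.94 × 0.01 = $59.89
Medicare: $5,988.94 × 0.0225 = $134.75
Vision plan: $338.83
Total deductions = $55.92 + $118.66 + $1,296.96 + $26.95 + $59.89 + $134.75 + $338.83 = $2,031.96
Net pay = $5,988.94 − $2,031.96 = $3,956.98

$3,956.98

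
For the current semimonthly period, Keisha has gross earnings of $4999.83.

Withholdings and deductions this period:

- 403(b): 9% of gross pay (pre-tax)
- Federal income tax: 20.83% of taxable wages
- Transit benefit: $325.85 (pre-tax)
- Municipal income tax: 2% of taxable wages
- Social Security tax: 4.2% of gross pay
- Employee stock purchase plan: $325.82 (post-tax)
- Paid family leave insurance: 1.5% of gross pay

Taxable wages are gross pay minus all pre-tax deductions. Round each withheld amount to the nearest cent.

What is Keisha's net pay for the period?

403(b): $4999.83 × 0.09 = $449.98
Transit benefit: $325.85
Pre-tax total = $449.98 + $325.85 = $775.83
Taxable wages = $4999.83 − $775.83 = $4224.00
Federal income tax: $4224.00 × 0.2083 = $879.86
Municipal income tax: $4224.00 × 0.02 = $84.48
Paid family leave insurance: $4999.83 × 0.015 = $75.00
Social Security tax: $4999.83 × 0.042 = $209.99
Employee stock purchase plan: $325.82
Total deductions = $449.98 + $325.85 + $879.86 + $84.48 + $75.00 + $209.99 + $325.82 = $2350.98
Net pay = $4999.83 − $2350.98 = $2648.85

$2648.85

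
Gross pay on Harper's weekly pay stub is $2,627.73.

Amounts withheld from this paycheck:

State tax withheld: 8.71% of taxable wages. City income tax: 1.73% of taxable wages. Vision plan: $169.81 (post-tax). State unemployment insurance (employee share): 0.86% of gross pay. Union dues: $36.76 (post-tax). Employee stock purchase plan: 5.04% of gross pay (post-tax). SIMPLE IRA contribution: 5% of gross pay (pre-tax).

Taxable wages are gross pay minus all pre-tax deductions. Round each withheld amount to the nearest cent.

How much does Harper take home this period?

SIMPLE IRA contribution: $2,627.73 × 0.05 = $131.39
Taxable wages = $2,627.73 − $131.39 = $2,496.34
City income tax: $2,496.34 × 0.0173 = $43.19
State tax withheld: $2,496.34 × 0.0871 = $217.43
State unemployment insurance (employee share): $2,627.73 × 0.0086 = $22.60
Union dues: $36.76
Employee stock purchase plan: $2,627.73 × 0.0504 = $132.44
Vision plan: $169.81
Total deductions = $131.39 + $43.19 + $217.43 + $22.60 + $36.76 + $132.44 + $169.81 = $753.62
Net pay = $2,627.73 − $753.62 = $1,874.11

$1,874.11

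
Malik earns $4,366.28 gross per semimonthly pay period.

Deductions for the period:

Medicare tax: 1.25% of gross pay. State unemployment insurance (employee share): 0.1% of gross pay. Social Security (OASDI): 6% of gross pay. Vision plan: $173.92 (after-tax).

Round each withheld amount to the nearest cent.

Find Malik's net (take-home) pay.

$3,871.43

Medicare tax: $4,366.28 × 0.0125 = $54.58
State unemployment insurance (employee share): $4,366.28 × 0.001 = $4.37
Social Security (OASDI): $4,366.28 × 0.06 = $261.98
Vision plan: $173.92
Total deductions = $54.58 + $4.37 + $261.98 + $173.92 = $494.85
Net pay = $4,366.28 − $494.85 = $3,871.43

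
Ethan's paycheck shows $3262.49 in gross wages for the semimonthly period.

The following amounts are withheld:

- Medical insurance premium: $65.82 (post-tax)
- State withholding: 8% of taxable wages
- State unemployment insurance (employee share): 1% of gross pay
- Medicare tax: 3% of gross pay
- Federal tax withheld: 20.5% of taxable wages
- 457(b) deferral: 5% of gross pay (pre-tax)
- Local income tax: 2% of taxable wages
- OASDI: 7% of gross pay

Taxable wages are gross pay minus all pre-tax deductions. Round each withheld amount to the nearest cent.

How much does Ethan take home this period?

$1729.38

457(b) deferral: $3262.49 × 0.05 = $163.12
Taxable wages = $3262.49 − $163.12 = $3099.37
Local income tax: $3099.37 × 0.02 = $61.99
State withholding: $3099.37 × 0.08 = $247.95
Federal tax withheld: $3099.37 × 0.205 = $635.37
Medicare tax: $3262.49 × 0.03 = $97.87
OASDI: $3262.49 × 0.07 = $228.37
State unemployment insurance (employee share): $3262.49 × 0.01 = $32.62
Medical insurance premium: $65.82
Total deductions = $163.12 + $61.99 + $247.95 + $635.37 + $97.87 + $228.37 + $32.62 + $65.82 = $1533.11
Net pay = $3262.49 − $1533.11 = $1729.38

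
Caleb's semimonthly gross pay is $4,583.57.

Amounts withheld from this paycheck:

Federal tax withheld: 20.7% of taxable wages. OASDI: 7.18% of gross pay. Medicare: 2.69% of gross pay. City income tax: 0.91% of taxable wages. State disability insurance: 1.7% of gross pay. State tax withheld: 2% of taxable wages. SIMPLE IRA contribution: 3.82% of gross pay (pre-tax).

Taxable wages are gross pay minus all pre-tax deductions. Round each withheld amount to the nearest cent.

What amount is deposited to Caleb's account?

$2,837.31

SIMPLE IRA contribution: $4,583.57 × 0.0382 = $175.09
Taxable wages = $4,583.57 − $175.09 = $4,408.48
City income tax: $4,408.48 × 0.0091 = $40.12
State tax withheld: $4,408.48 × 0.02 = $88.17
Federal tax withheld: $4,408.48 × 0.207 = $912.56
State disability insurance: $4,583.57 × 0.017 = $77.92
OASDI: $4,583.57 × 0.0718 = $329.10
Medicare: $4,583.57 × 0.0269 = $123.30
Total deductions = $175.09 + $40.12 + $88.17 + $912.56 + $77.92 + $329.10 + $123.30 = $1,746.26
Net pay = $4,583.57 − $1,746.26 = $2,837.31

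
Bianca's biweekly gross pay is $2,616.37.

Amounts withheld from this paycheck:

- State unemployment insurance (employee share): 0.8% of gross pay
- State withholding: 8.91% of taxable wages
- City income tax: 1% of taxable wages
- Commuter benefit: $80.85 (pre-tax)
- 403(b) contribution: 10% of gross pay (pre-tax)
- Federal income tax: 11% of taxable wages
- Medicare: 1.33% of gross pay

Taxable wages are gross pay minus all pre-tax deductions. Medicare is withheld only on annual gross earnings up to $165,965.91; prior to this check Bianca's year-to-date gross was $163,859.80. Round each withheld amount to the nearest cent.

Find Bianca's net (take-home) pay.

403(b) contribution: $2,616.37 × 0.1 = $261.64
Commuter benefit: $80.85
Pre-tax total = $261.64 + $80.85 = $342.49
Taxable wages = $2,616.37 − $342.49 = $2,273.88
Federal income tax: $2,273.88 × 0.11 = $250.13
City income tax: $2,273.88 × 0.01 = $22.74
State withholding: $2,273.88 × 0.0891 = $202.60
State unemployment insurance (employee share): $2,616.37 × 0.008 = $20.93
Medicare: only $165,965.91 − $163,859.80 = $2,106.11 of this check is subject → $2,106.11 × 0.0133 = $28.01
Total deductions = $261.64 + $80.85 + $250.13 + $22.74 + $202.60 + $20.93 + $28.01 = $866.90
Net pay = $2,616.37 − $866.90 = $1,749.47

$1,749.47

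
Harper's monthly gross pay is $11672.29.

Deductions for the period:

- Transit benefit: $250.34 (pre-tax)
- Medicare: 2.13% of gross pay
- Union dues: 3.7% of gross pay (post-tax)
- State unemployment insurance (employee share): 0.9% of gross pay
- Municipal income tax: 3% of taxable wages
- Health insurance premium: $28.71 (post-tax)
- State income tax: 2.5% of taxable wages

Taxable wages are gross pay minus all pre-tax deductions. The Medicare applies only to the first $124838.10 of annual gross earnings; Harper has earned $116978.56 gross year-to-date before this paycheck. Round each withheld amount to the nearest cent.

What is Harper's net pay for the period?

$10060.70

Transit benefit: $250.34
Taxable wages = $11672.29 − $250.34 = $11421.95
Municipal income tax: $11421.95 × 0.03 = $342.66
State income tax: $11421.95 × 0.025 = $285.55
Medicare: only $124838.10 − $116978.56 = $7859.54 of this check is subject → $7859.54 × 0.0213 = $167.41
State unemployment insurance (employee share): $11672.29 × 0.009 = $105.05
Union dues: $11672.29 × 0.037 = $431.87
Health insurance premium: $28.71
Total deductions = $250.34 + $342.66 + $285.55 + $167.41 + $105.05 + $431.87 + $28.71 = $1611.59
Net pay = $11672.29 − $1611.59 = $10060.70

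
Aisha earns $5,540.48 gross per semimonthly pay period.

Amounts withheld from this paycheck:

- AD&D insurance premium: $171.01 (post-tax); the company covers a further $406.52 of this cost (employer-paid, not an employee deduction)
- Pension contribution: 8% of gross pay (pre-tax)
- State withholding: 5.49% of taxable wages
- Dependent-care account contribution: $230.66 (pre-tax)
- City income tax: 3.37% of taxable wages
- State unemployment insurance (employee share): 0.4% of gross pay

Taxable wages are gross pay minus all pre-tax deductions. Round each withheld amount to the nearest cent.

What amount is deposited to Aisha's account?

Dependent-care account contribution: $230.66
Pension contribution: $5,540.48 × 0.08 = $443.24
Pre-tax total = $230.66 + $443.24 = $673.90
Taxable wages = $5,540.48 − $673.90 = $4,866.58
State withholding: $4,866.58 × 0.0549 = $267.18
City income tax: $4,866.58 × 0.0337 = $164.00
State unemployment insurance (employee share): $5,540.48 × 0.004 = $22.16
AD&D insurance premium: $171.01
(Employer's $406.52 toward AD&D insurance premium is not withheld from the employee.)
Total deductions = $230.66 + $443.24 + $267.18 + $164.00 + $22.16 + $171.01 = $1,298.25
Net pay = $5,540.48 − $1,298.25 = $4,242.23

$4,242.23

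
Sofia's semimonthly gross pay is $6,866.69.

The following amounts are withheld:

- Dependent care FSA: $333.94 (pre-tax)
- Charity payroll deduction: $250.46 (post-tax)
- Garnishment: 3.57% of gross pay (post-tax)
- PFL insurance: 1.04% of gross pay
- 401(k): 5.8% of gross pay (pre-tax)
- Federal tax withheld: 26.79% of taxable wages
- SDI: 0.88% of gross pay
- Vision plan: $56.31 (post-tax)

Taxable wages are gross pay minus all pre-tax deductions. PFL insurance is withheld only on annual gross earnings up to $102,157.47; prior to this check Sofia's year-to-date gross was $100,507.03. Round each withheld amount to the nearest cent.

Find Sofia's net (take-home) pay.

$3,861.55

401(k): $6,866.69 × 0.058 = $398.27
Dependent care FSA: $333.94
Pre-tax total = $398.27 + $333.94 = $732.21
Taxable wages = $6,866.69 − $732.21 = $6,134.48
Federal tax withheld: $6,134.48 × 0.2679 = $1,643.43
SDI: $6,866.69 × 0.0088 = $60.43
PFL insurance: only $102,157.47 − $100,507.03 = $1,650.44 of this check is subject → $1,650.44 × 0.0104 = $17.16
Garnishment: $6,866.69 × 0.0357 = $245.14
Charity payroll deduction: $250.46
Vision plan: $56.31
Total deductions = $398.27 + $333.94 + $1,643.43 + $60.43 + $17.16 + $245.14 + $250.46 + $56.31 = $3,005.14
Net pay = $6,866.69 − $3,005.14 = $3,861.55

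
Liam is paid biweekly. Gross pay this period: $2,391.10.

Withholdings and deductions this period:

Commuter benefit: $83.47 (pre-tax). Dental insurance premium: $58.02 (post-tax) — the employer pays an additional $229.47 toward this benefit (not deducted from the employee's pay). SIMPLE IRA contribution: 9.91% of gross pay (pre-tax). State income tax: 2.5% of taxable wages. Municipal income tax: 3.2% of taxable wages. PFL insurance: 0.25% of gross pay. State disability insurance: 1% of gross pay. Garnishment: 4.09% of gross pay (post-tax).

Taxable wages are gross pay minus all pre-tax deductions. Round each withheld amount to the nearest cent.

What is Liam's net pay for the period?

$1,766.93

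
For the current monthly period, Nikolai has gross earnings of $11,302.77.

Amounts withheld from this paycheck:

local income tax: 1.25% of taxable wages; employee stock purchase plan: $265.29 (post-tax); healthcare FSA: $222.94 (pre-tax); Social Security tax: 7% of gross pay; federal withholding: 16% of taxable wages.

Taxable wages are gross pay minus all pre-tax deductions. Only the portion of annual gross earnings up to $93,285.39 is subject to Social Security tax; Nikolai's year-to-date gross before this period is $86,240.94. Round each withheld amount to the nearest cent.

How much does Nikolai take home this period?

$8,410.16

Healthcare FSA: $222.94
Taxable wages = $11,302.77 − $222.94 = $11,079.83
Local income tax: $11,079.83 × 0.0125 = $138.50
Federal withholding: $11,079.83 × 0.16 = $1,772.77
Social Security tax: only $93,285.39 − $86,240.94 = $7,044.45 of this check is subject → $7,044.45 × 0.07 = $493.11
Employee stock purchase plan: $265.29
Total deductions = $222.94 + $138.50 + $1,772.77 + $493.11 + $265.29 = $2,892.61
Net pay = $11,302.77 − $2,892.61 = $8,410.16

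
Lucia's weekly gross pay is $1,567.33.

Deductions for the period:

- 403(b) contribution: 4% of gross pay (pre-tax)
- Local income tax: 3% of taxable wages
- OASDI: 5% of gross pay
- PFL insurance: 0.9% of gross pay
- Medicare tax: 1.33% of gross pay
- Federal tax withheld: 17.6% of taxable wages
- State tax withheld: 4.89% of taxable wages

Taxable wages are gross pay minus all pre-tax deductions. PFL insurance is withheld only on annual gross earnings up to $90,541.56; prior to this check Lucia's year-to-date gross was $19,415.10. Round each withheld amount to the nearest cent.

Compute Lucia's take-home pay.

$1,007.77

403(b) contribution: $1,567.33 × 0.04 = $62.69
Taxable wages = $1,567.33 − $62.69 = $1,504.64
Local income tax: $1,504.64 × 0.03 = $45.14
Federal tax withheld: $1,504.64 × 0.176 = $264.82
State tax withheld: $1,504.64 × 0.0489 = $73.58
Medicare tax: $1,567.33 × 0.0133 = $20.85
OASDI: $1,567.33 × 0.05 = $78.37
PFL insurance: cap not yet reached, full $1,567.33 is subject → $1,567.33 × 0.009 = $14.11
Total deductions = $62.69 + $45.14 + $264.82 + $73.58 + $20.85 + $78.37 + $14.11 = $559.56
Net pay = $1,567.33 − $559.56 = $1,007.77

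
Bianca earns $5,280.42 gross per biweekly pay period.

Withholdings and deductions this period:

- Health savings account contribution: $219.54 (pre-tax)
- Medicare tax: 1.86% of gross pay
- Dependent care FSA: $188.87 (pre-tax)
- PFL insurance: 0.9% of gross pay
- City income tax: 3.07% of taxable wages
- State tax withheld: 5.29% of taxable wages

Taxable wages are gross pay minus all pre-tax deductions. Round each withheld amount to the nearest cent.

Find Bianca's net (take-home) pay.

$4,318.97

Health savings account contribution: $219.54
Dependent care FSA: $188.87
Pre-tax total = $219.54 + $188.87 = $408.41
Taxable wages = $5,280.42 − $408.41 = $4,872.01
City income tax: $4,872.01 × 0.0307 = $149.57
State tax withheld: $4,872.01 × 0.0529 = $257.73
PFL insurance: $5,280.42 × 0.009 = $47.52
Medicare tax: $5,280.42 × 0.0186 = $98.22
Total deductions = $219.54 + $188.87 + $149.57 + $257.73 + $47.52 + $98.22 = $961.45
Net pay = $5,280.42 − $961.45 = $4,318.97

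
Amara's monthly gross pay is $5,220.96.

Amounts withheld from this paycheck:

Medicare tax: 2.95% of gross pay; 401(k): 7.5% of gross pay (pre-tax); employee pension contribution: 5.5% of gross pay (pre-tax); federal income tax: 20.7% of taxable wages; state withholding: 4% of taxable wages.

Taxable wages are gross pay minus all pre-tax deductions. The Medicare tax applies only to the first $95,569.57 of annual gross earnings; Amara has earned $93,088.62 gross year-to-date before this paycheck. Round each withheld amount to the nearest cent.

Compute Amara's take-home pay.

Employee pension contribution: $5,220.96 × 0.055 = $287.15
401(k): $5,220.96 × 0.075 = $391.57
Pre-tax total = $287.15 + $391.57 = $678.72
Taxable wages = $5,220.96 − $678.72 = $4,542.24
State withholding: $4,542.24 × 0.04 = $181.69
Federal income tax: $4,542.24 × 0.207 = $940.24
Medicare tax: only $95,569.57 − $93,088.62 = $2,480.95 of this check is subject → $2,480.95 × 0.0295 = $73.19
Total deductions = $287.15 + $391.57 + $181.69 + $940.24 + $73.19 = $1,873.84
Net pay = $5,220.96 − $1,873.84 = $3,347.12

$3,347.12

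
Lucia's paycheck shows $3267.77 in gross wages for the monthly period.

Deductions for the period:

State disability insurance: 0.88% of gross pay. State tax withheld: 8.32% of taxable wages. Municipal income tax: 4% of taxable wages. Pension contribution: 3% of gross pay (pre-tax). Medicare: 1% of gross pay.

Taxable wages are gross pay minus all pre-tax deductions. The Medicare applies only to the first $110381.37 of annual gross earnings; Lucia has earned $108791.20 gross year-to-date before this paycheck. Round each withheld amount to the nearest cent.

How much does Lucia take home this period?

Pension contribution: $3267.77 × 0.03 = $98.03
Taxable wages = $3267.77 − $98.03 = $3169.74
State tax withheld: $3169.74 × 0.0832 = $263.72
Municipal income tax: $3169.74 × 0.04 = $126.79
Medicare: only $110381.37 − $108791.20 = $1590.17 of this check is subject → $1590.17 × 0.01 = $15.90
State disability insurance: $3267.77 × 0.0088 = $28.76
Total deductions = $98.03 + $263.72 + $126.79 + $15.90 + $28.76 = $533.20
Net pay = $3267.77 − $533.20 = $2734.57

$2734.57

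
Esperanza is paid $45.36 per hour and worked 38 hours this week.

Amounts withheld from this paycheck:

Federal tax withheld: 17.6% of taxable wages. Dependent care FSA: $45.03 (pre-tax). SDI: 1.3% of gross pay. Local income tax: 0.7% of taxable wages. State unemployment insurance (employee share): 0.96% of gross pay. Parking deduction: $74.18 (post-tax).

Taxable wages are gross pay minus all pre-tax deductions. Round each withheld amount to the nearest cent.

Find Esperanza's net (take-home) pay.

Gross pay: 38 × $45.36 = $1,723.68
Dependent care FSA: $45.03
Taxable wages = $1,723.68 − $45.03 = $1,678.65
Local income tax: $1,678.65 × 0.007 = $11.75
Federal tax withheld: $1,678.65 × 0.176 = $295.44
State unemployment insurance (employee share): $1,723.68 × 0.0096 = $16.55
SDI: $1,723.68 × 0.013 = $22.41
Parking deduction: $74.18
Total deductions = $45.03 + $11.75 + $295.44 + $16.55 + $22.41 + $74.18 = $465.36
Net pay = $1,723.68 − $465.36 = $1,258.32

$1,258.32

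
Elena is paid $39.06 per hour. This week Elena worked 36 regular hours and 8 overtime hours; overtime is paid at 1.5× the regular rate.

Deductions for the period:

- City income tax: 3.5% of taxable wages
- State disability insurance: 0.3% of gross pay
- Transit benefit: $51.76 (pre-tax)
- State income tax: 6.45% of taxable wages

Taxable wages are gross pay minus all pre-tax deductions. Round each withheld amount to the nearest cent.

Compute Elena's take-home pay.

Regular pay: 36 × $39.06 = $1,406.16
Overtime pay: 8 × $39.06 × 1.5 = $468.72
Gross pay = $1,406.16 + $468.72 = $1,874.88
Transit benefit: $51.76
Taxable wages = $1,874.88 − $51.76 = $1,823.12
City income tax: $1,823.12 × 0.035 = $63.81
State income tax: $1,823.12 × 0.0645 = $117.59
State disability insurance: $1,874.88 × 0.003 = $5.62
Total deductions = $51.76 + $63.81 + $117.59 + $5.62 = $238.78
Net pay = $1,874.88 − $238.78 = $1,636.10

$1,636.10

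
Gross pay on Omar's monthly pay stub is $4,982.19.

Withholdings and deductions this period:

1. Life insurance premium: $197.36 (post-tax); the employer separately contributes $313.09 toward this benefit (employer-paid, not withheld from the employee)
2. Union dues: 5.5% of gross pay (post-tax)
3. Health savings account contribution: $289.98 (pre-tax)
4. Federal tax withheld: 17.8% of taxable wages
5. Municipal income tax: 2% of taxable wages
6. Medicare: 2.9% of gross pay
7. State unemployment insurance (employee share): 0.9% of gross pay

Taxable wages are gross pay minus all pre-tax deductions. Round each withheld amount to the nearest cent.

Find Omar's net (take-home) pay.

$3,102.46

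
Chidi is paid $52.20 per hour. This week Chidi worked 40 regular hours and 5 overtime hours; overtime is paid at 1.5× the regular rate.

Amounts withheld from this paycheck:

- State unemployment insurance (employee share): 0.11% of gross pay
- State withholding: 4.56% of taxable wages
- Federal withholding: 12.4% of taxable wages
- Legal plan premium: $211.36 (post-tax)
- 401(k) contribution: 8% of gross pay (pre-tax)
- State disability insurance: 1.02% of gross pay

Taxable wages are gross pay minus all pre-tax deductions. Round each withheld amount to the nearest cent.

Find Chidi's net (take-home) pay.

Regular pay: 40 × $52.20 = $2,088.00
Overtime pay: 5 × $52.20 × 1.5 = $391.50
Gross pay = $2,088.00 + $391.50 = $2,479.50
401(k) contribution: $2,479.50 × 0.08 = $198.36
Taxable wages = $2,479.50 − $198.36 = $2,281.14
State withholding: $2,281.14 × 0.0456 = $104.02
Federal withholding: $2,281.14 × 0.124 = $282.86
State disability insurance: $2,479.50 × 0.0102 = $25.29
State unemployment insurance (employee share): $2,479.50 × 0.0011 = $2.73
Legal plan premium: $211.36
Total deductions = $198.36 + $104.02 + $282.86 + $25.29 + $2.73 + $211.36 = $824.62
Net pay = $2,479.50 − $824.62 = $1,654.88

$1,654.88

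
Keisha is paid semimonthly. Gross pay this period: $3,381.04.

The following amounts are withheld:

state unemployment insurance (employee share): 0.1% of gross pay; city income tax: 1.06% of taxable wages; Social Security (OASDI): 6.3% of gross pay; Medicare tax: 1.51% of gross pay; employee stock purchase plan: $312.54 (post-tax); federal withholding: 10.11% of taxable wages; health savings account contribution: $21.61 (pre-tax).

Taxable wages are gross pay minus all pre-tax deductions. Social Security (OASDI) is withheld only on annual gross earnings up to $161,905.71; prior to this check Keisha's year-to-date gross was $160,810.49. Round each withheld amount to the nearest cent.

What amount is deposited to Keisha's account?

$2,548.21

Health savings account contribution: $21.61
Taxable wages = $3,381.04 − $21.61 = $3,359.43
City income tax: $3,359.43 × 0.0106 = $35.61
Federal withholding: $3,359.43 × 0.1011 = $339.64
State unemployment insurance (employee share): $3,381.04 × 0.001 = $3.38
Social Security (OASDI): only $161,905.71 − $160,810.49 = $1,095.22 of this check is subject → $1,095.22 × 0.063 = $69.00
Medicare tax: $3,381.04 × 0.0151 = $51.05
Employee stock purchase plan: $312.54
Total deductions = $21.61 + $35.61 + $339.64 + $3.38 + $69.00 + $51.05 + $312.54 = $832.83
Net pay = $3,381.04 − $832.83 = $2,548.21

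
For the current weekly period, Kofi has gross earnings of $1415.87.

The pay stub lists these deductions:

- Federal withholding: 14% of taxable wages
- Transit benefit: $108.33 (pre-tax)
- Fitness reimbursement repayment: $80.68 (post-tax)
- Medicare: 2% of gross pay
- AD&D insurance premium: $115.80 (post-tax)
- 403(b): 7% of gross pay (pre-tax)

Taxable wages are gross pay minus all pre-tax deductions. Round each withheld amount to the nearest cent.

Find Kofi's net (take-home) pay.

403(b): $1415.87 × 0.07 = $99.11
Transit benefit: $108.33
Pre-tax total = $99.11 + $108.33 = $207.44
Taxable wages = $1415.87 − $207.44 = $1208.43
Federal withholding: $1208.43 × 0.14 = $169.18
Medicare: $1415.87 × 0.02 = $28.32
Fitness reimbursement repayment: $80.68
AD&D insurance premium: $115.80
Total deductions = $99.11 + $108.33 + $169.18 + $28.32 + $80.68 + $115.80 = $601.42
Net pay = $1415.87 − $601.42 = $814.45

$814.45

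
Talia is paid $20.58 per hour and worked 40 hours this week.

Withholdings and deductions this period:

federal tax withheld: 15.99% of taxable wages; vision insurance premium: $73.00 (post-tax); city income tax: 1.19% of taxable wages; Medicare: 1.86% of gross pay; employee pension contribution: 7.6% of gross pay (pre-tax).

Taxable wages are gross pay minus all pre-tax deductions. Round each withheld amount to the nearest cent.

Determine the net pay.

$541.65

Gross pay: 40 × $20.58 = $823.20
Employee pension contribution: $823.20 × 0.076 = $62.56
Taxable wages = $823.20 − $62.56 = $760.64
Federal tax withheld: $760.64 × 0.1599 = $121.63
City income tax: $760.64 × 0.0119 = $9.05
Medicare: $823.20 × 0.0186 = $15.31
Vision insurance premium: $73.00
Total deductions = $62.56 + $121.63 + $9.05 + $15.31 + $73.00 = $281.55
Net pay = $823.20 − $281.55 = $541.65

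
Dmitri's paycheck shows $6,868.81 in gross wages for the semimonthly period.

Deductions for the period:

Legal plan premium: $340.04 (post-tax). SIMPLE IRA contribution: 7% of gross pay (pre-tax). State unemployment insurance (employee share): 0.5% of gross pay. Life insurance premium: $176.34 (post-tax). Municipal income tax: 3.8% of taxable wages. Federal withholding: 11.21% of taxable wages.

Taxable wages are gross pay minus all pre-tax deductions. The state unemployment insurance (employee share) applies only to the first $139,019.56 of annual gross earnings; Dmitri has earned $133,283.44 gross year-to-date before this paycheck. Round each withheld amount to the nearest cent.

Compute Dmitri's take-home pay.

SIMPLE IRA contribution: $6,868.81 × 0.07 = $480.82
Taxable wages = $6,868.81 − $480.82 = $6,387.99
Municipal income tax: $6,387.99 × 0.038 = $242.74
Federal withholding: $6,387.99 × 0.1121 = $716.09
State unemployment insurance (employee share): only $139,019.56 − $133,283.44 = $5,736.12 of this check is subject → $5,736.12 × 0.005 = $28.68
Life insurance premium: $176.34
Legal plan premium: $340.04
Total deductions = $480.82 + $242.74 + $716.09 + $28.68 + $176.34 + $340.04 = $1,984.71
Net pay = $6,868.81 − $1,984.71 = $4,884.10

$4,884.10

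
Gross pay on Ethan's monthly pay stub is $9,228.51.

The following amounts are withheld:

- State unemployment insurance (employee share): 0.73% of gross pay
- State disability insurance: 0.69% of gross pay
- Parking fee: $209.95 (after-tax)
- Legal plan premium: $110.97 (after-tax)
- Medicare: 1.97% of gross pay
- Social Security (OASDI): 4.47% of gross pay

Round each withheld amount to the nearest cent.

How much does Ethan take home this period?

$8,182.23

State unemployment insurance (employee share): $9,228.51 × 0.0073 = $67.37
Social Security (OASDI): $9,228.51 × 0.0447 = $412.51
State disability insurance: $9,228.51 × 0.0069 = $63.68
Medicare: $9,228.51 × 0.0197 = $181.80
Parking fee: $209.95
Legal plan premium: $110.97
Total deductions = $67.37 + $412.51 + $63.68 + $181.80 + $209.95 + $110.97 = $1,046.28
Net pay = $9,228.51 − $1,046.28 = $8,182.23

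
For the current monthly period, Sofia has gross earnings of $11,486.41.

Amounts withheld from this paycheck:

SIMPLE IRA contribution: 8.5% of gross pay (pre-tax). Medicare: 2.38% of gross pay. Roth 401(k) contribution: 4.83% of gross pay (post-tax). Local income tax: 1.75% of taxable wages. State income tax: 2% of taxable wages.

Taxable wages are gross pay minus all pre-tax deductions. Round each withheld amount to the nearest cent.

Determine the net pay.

SIMPLE IRA contribution: $11,486.41 × 0.085 = $976.34
Taxable wages = $11,486.41 − $976.34 = $10,510.07
Local income tax: $10,510.07 × 0.0175 = $183.93
State income tax: $10,510.07 × 0.02 = $210.20
Medicare: $11,486.41 × 0.0238 = $273.38
Roth 401(k) contribution: $11,486.41 × 0.0483 = $554.79
Total deductions = $976.34 + $183.93 + $210.20 + $273.38 + $554.79 = $2,198.64
Net pay = $11,486.41 − $2,198.64 = $9,287.77

$9,287.77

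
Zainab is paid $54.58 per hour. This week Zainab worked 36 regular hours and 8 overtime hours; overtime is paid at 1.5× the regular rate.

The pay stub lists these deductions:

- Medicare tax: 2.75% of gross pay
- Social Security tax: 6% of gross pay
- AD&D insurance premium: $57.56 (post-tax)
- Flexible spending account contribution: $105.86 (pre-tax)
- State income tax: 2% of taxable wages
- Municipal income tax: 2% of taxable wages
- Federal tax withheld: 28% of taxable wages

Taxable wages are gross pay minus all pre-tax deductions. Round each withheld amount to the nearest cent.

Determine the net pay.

$1422.71

Regular pay: 36 × $54.58 = $1964.88
Overtime pay: 8 × $54.58 × 1.5 = $654.96
Gross pay = $1964.88 + $654.96 = $2619.84
Flexible spending account contribution: $105.86
Taxable wages = $2619.84 − $105.86 = $2513.98
Federal tax withheld: $2513.98 × 0.28 = $703.91
State income tax: $2513.98 × 0.02 = $50.28
Municipal income tax: $2513.98 × 0.02 = $50.28
Social Security tax: $2619.84 × 0.06 = $157.19
Medicare tax: $2619.84 × 0.0275 = $72.05
AD&D insurance premium: $57.56
Total deductions = $105.86 + $703.91 + $50.28 + $50.28 + $157.19 + $72.05 + $57.56 = $1197.13
Net pay = $2619.84 − $1197.13 = $1422.71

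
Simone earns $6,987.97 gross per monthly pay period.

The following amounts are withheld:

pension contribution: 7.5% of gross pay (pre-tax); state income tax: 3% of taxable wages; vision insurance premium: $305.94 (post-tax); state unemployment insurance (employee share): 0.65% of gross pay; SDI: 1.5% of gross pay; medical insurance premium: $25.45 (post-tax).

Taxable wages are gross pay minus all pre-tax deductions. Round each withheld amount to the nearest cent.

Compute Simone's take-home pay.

Pension contribution: $6,987.97 × 0.075 = $524.10
Taxable wages = $6,987.97 − $524.10 = $6,463.87
State income tax: $6,463.87 × 0.03 = $193.92
SDI: $6,987.97 × 0.015 = $104.82
State unemployment insurance (employee share): $6,987.97 × 0.0065 = $45.42
Medical insurance premium: $25.45
Vision insurance premium: $305.94
Total deductions = $524.10 + $193.92 + $104.82 + $45.42 + $25.45 + $305.94 = $1,199.65
Net pay = $6,987.97 − $1,199.65 = $5,788.32

$5,788.32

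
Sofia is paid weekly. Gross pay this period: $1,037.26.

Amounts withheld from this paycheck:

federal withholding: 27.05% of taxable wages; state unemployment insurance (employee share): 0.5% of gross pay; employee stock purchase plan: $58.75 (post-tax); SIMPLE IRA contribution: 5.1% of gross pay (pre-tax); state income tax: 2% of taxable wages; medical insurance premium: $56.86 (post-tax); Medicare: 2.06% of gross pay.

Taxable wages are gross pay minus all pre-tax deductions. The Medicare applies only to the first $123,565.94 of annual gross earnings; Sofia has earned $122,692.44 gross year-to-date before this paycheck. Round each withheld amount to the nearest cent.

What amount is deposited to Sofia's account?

SIMPLE IRA contribution: $1,037.26 × 0.051 = $52.90
Taxable wages = $1,037.26 − $52.90 = $984.36
State income tax: $984.36 × 0.02 = $19.69
Federal withholding: $984.36 × 0.2705 = $266.27
Medicare: only $123,565.94 − $122,692.44 = $873.50 of this check is subject → $873.50 × 0.0206 = $17.99
State unemployment insurance (employee share): $1,037.26 × 0.005 = $5.19
Employee stock purchase plan: $58.75
Medical insurance premium: $56.86
Total deductions = $52.90 + $19.69 + $266.27 + $17.99 + $5.19 + $58.75 + $56.86 = $477.65
Net pay = $1,037.26 − $477.65 = $559.61

$559.61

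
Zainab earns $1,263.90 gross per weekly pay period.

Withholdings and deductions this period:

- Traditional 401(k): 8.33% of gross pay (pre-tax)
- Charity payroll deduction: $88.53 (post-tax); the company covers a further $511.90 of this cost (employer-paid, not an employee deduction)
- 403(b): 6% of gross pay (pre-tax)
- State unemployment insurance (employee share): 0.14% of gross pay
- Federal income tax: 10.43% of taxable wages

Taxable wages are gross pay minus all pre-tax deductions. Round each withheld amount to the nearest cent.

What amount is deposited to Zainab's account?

403(b): $1,263.90 × 0.06 = $75.83
Traditional 401(k): $1,263.90 × 0.0833 = $105.28
Pre-tax total = $75.83 + $105.28 = $181.11
Taxable wages = $1,263.90 − $181.11 = $1,082.79
Federal income tax: $1,082.79 × 0.1043 = $112.93
State unemployment insurance (employee share): $1,263.90 × 0.0014 = $1.77
Charity payroll deduction: $88.53
(Employer's $511.90 toward charity payroll deduction is not withheld from the employee.)
Total deductions = $75.83 + $105.28 + $112.93 + $1.77 + $88.53 = $384.34
Net pay = $1,263.90 − $384.34 = $879.56

$879.56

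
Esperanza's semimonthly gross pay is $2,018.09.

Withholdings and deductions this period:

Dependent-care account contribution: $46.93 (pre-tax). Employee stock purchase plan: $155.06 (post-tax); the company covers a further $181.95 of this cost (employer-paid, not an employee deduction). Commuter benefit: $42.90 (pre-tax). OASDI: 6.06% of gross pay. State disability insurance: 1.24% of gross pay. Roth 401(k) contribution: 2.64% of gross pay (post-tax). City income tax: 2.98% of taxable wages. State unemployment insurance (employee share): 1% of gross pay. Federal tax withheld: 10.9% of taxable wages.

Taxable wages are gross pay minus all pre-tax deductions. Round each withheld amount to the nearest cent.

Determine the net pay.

Dependent-care account contribution: $46.93
Commuter benefit: $42.90
Pre-tax total = $46.93 + $42.90 = $89.83
Taxable wages = $2,018.09 − $89.83 = $1,928.26
Federal tax withheld: $1,928.26 × 0.109 = $210.18
City income tax: $1,928.26 × 0.0298 = $57.46
State unemployment insurance (employee share): $2,018.09 × 0.01 = $20.18
OASDI: $2,018.09 × 0.0606 = $122.30
State disability insurance: $2,018.09 × 0.0124 = $25.02
Roth 401(k) contribution: $2,018.09 × 0.0264 = $53.28
Employee stock purchase plan: $155.06
(Employer's $181.95 toward employee stock purchase plan is not withheld from the employee.)
Total deductions = $46.93 + $42.90 + $210.18 + $57.46 + $20.18 + $122.30 + $25.02 + $53.28 + $155.06 = $733.31
Net pay = $2,018.09 − $733.31 = $1,284.78

$1,284.78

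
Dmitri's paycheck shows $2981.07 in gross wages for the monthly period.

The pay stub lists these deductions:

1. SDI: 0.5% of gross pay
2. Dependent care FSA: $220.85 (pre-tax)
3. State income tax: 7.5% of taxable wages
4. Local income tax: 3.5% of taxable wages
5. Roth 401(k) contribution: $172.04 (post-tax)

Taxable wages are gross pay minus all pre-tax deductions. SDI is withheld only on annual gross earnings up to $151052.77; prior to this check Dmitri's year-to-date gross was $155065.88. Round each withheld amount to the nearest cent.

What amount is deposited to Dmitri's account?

$2284.55

Dependent care FSA: $220.85
Taxable wages = $2981.07 − $220.85 = $2760.22
State income tax: $2760.22 × 0.075 = $207.02
Local income tax: $2760.22 × 0.035 = $96.61
SDI: annual cap $151052.77 already reached (YTD $155065.88), so $0.00
Roth 401(k) contribution: $172.04
Total deductions = $220.85 + $207.02 + $96.61 + $0.00 + $172.04 = $696.52
Net pay = $2981.07 − $696.52 = $2284.55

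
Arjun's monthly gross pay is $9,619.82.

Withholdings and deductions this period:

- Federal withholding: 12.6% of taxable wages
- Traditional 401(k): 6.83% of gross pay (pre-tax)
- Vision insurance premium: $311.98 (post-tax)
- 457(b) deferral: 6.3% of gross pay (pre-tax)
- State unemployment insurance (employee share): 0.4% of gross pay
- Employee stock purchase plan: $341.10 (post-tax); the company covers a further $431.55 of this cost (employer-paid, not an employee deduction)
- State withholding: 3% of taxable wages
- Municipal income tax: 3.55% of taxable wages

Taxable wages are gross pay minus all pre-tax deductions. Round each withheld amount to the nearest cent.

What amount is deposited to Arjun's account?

$6,064.87

Traditional 401(k): $9,619.82 × 0.0683 = $657.03
457(b) deferral: $9,619.82 × 0.063 = $606.05
Pre-tax total = $657.03 + $606.05 = $1,263.08
Taxable wages = $9,619.82 − $1,263.08 = $8,356.74
Federal withholding: $8,356.74 × 0.126 = $1,052.95
State withholding: $8,356.74 × 0.03 = $250.70
Municipal income tax: $8,356.74 × 0.0355 = $296.66
State unemployment insurance (employee share): $9,619.82 × 0.004 = $38.48
Employee stock purchase plan: $341.10
Vision insurance premium: $311.98
(Employer's $431.55 toward employee stock purchase plan is not withheld from the employee.)
Total deductions = $657.03 + $606.05 + $1,052.95 + $250.70 + $296.66 + $38.48 + $341.10 + $311.98 = $3,554.95
Net pay = $9,619.82 − $3,554.95 = $6,064.87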